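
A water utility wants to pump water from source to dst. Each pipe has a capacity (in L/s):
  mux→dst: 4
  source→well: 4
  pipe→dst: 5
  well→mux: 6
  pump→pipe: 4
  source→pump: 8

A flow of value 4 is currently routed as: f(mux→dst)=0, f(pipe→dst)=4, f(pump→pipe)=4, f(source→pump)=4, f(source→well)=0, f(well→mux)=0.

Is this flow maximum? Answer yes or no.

Residual path source→well→mux→dst has bottleneck 4 > 0.
Pushing 4 along it raises the flow to 8, so the given flow is not maximum.

No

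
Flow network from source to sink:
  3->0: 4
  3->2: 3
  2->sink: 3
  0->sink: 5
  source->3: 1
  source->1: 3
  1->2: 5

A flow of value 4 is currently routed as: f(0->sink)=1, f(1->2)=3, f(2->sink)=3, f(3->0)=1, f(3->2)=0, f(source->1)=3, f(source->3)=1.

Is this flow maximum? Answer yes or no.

Residual reachable from source: {source}; sink is not reachable.
Saturated cut: source->3, source->1 with total capacity 4 = current flow value. Flow is maximum.

Yes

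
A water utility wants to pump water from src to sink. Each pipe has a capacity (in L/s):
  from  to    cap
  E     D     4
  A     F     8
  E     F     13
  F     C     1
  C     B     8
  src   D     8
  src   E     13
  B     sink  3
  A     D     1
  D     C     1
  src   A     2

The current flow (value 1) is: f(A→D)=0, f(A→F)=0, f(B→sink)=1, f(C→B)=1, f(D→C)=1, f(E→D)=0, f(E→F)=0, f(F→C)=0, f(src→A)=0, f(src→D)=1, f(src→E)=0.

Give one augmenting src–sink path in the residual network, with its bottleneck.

src→E→F→C→B→sink, bottleneck 1

Residual along src→E→F→C→B→sink: src→E: 13, E→F: 13, F→C: 1, C→B: 7, B→sink: 2.
Bottleneck = min = 1.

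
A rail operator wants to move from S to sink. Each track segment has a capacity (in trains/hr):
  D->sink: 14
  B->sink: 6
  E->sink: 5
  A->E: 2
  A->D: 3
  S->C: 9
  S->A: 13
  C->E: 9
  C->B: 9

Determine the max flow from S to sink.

14

Augment S->A->D->sink: bottleneck 3. Total 3.
Augment S->A->E->sink: bottleneck 2. Total 5.
Augment S->C->B->sink: bottleneck 6. Total 11.
Augment S->C->E->sink: bottleneck 3. Total 14.
No augmenting path remains in the residual graph.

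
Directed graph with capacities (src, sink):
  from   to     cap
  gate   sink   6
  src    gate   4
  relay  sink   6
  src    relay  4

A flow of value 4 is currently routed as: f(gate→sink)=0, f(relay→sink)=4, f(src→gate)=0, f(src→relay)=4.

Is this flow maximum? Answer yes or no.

No

Residual path src→gate→sink has bottleneck 4 > 0.
Pushing 4 along it raises the flow to 8, so the given flow is not maximum.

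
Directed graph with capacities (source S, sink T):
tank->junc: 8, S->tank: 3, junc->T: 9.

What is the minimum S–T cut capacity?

Max flow = 3 (via 1 augmenting path).
In the residual at optimum, the set reachable from S is {S}.
Cut edges: S->tank (cap 3). Sum = 3.

3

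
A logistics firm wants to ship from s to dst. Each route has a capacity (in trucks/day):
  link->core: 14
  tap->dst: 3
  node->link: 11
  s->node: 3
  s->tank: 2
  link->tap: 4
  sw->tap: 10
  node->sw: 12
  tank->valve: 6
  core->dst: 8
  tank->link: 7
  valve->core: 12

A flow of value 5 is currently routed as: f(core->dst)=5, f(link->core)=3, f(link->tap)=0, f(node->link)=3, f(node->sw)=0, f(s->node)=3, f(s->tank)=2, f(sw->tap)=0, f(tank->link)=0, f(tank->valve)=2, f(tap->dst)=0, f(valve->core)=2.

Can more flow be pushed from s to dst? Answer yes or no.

No

Residual reachable from s: {s}; dst is not reachable.
Saturated cut: s->tank, s->node with total capacity 5 = current flow value. Flow is maximum.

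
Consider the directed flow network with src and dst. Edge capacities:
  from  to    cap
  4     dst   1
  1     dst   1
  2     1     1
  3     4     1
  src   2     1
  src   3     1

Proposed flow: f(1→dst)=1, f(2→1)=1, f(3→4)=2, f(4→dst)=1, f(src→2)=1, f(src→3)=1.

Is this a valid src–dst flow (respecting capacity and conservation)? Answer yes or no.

Capacity violated on 3→4: flow 2 > capacity 1.

No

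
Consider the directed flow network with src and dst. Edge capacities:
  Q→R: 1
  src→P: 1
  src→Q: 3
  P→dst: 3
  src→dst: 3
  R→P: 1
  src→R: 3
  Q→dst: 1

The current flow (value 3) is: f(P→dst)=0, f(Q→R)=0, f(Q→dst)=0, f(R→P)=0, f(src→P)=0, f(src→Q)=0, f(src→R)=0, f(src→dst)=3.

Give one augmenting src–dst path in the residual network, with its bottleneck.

Residual along src→Q→dst: src→Q: 3, Q→dst: 1.
Bottleneck = min = 1.

src→Q→dst, bottleneck 1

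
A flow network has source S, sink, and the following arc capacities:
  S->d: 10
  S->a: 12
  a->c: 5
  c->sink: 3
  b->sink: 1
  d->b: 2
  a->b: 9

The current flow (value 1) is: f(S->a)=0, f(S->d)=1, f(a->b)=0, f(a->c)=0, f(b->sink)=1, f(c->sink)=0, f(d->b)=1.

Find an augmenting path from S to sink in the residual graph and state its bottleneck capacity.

Residual along S->a->c->sink: S->a: 12, a->c: 5, c->sink: 3.
Bottleneck = min = 3.

S->a->c->sink, bottleneck 3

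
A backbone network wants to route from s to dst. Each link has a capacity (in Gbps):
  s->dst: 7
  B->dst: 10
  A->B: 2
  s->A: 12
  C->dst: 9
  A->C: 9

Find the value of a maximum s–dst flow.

18

Augment s->dst: bottleneck 7. Total 7.
Augment s->A->C->dst: bottleneck 9. Total 16.
Augment s->A->B->dst: bottleneck 2. Total 18.
No augmenting path remains in the residual graph.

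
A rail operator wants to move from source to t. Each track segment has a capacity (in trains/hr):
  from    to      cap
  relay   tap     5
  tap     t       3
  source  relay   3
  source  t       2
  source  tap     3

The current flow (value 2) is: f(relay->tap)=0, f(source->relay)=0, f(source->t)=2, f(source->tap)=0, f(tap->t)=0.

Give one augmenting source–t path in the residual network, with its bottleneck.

Residual along source->tap->t: source->tap: 3, tap->t: 3.
Bottleneck = min = 3.

source->tap->t, bottleneck 3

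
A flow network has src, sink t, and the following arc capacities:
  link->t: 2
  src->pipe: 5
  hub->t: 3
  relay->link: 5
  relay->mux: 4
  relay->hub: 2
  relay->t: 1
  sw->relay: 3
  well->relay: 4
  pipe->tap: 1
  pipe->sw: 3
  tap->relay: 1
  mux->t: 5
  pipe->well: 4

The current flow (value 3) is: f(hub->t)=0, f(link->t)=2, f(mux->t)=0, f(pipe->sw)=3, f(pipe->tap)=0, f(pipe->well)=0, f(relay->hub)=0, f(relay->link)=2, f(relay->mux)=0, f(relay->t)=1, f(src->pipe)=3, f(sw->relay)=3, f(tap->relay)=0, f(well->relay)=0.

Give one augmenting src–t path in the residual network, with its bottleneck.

Residual along src->pipe->well->relay->mux->t: src->pipe: 2, pipe->well: 4, well->relay: 4, relay->mux: 4, mux->t: 5.
Bottleneck = min = 2.

src->pipe->well->relay->mux->t, bottleneck 2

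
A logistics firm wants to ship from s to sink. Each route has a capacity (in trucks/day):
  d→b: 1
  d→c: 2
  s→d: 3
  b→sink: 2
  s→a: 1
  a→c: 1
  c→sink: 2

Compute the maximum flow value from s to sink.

Augment s→d→b→sink: bottleneck 1. Total 1.
Augment s→d→c→sink: bottleneck 2. Total 3.
No augmenting path remains in the residual graph.

3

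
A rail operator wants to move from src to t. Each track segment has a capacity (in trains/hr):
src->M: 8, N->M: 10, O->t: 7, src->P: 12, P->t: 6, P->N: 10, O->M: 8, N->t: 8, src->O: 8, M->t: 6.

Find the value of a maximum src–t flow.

Augment src->O->t: bottleneck 7. Total 7.
Augment src->P->t: bottleneck 6. Total 13.
Augment src->M->t: bottleneck 6. Total 19.
Augment src->P->N->t: bottleneck 6. Total 25.
No augmenting path remains in the residual graph.

25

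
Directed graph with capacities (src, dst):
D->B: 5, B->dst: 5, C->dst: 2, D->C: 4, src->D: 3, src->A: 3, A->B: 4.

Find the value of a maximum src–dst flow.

Augment src->D->C->dst: bottleneck 2. Total 2.
Augment src->D->B->dst: bottleneck 1. Total 3.
Augment src->A->B->dst: bottleneck 3. Total 6.
No augmenting path remains in the residual graph.

6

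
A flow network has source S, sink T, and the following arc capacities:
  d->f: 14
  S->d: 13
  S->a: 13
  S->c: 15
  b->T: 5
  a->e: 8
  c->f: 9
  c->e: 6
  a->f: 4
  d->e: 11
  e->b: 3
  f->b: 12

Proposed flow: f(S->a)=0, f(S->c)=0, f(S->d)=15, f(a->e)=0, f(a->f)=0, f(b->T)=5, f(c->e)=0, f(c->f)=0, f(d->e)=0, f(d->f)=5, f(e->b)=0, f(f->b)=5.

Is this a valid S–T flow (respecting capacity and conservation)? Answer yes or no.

No

Capacity violated on S->d: flow 15 > capacity 13.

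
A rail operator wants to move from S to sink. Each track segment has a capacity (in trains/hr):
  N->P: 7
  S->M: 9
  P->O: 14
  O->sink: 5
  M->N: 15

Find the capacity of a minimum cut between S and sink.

5

Max flow = 5 (via 1 augmenting path).
In the residual at optimum, the set reachable from S is {M, N, O, P, S}.
Cut edges: O->sink (cap 5). Sum = 5.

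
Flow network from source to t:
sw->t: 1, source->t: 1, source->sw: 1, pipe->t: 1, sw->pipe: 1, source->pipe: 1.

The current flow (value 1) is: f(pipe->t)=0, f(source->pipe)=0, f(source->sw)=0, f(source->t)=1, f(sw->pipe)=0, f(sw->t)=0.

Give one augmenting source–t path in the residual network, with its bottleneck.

source->sw->t, bottleneck 1

Residual along source->sw->t: source->sw: 1, sw->t: 1.
Bottleneck = min = 1.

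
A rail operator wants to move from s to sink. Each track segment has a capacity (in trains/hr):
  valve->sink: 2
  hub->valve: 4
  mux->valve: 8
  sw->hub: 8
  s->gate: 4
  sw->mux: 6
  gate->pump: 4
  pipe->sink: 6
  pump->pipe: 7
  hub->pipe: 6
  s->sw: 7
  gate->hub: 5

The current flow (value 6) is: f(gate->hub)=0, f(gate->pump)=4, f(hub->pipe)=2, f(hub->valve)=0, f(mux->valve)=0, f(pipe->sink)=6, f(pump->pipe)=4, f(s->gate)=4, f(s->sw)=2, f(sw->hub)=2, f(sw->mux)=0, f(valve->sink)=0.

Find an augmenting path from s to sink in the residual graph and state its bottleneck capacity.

s->sw->hub->valve->sink, bottleneck 2

Residual along s->sw->hub->valve->sink: s->sw: 5, sw->hub: 6, hub->valve: 4, valve->sink: 2.
Bottleneck = min = 2.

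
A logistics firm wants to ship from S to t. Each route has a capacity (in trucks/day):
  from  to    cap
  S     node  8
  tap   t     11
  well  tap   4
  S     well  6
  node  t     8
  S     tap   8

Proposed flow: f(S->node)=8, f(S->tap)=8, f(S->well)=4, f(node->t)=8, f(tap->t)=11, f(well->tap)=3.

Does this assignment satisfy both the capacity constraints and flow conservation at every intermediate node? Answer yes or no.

No

Conservation fails at well: inflow 4 ≠ outflow 3.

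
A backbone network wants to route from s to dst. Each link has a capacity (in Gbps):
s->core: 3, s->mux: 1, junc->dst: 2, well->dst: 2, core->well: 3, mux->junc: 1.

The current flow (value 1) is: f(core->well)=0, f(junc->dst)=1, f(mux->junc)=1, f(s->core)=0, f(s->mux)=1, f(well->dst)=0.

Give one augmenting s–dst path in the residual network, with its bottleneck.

Residual along s->core->well->dst: s->core: 3, core->well: 3, well->dst: 2.
Bottleneck = min = 2.

s->core->well->dst, bottleneck 2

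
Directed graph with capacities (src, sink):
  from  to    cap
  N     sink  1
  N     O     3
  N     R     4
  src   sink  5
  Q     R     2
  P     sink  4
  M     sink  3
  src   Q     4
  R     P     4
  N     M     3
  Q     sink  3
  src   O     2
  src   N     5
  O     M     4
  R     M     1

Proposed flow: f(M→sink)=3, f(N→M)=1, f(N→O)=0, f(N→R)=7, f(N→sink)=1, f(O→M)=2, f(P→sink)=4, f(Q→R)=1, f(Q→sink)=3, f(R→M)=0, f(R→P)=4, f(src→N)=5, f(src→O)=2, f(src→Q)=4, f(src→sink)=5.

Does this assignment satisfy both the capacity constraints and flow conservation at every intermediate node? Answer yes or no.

Capacity violated on N→R: flow 7 > capacity 4.

No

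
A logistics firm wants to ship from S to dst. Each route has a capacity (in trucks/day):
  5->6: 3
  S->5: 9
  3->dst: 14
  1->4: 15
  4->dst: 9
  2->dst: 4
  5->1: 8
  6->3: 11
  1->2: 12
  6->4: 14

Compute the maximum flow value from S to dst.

Augment S->5->1->4->dst: bottleneck 8. Total 8.
Augment S->5->6->4->dst: bottleneck 1. Total 9.
No augmenting path remains in the residual graph.

9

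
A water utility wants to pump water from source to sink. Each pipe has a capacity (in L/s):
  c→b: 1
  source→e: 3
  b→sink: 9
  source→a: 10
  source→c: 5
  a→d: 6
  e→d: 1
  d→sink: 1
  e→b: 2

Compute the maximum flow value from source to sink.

4

Augment source→e→b→sink: bottleneck 2. Total 2.
Augment source→e→d→sink: bottleneck 1. Total 3.
Augment source→c→b→sink: bottleneck 1. Total 4.
No augmenting path remains in the residual graph.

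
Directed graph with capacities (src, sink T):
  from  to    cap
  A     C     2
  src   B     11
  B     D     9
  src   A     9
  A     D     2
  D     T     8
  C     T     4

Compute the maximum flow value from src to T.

Augment src->A->C->T: bottleneck 2. Total 2.
Augment src->A->D->T: bottleneck 2. Total 4.
Augment src->B->D->T: bottleneck 6. Total 10.
No augmenting path remains in the residual graph.

10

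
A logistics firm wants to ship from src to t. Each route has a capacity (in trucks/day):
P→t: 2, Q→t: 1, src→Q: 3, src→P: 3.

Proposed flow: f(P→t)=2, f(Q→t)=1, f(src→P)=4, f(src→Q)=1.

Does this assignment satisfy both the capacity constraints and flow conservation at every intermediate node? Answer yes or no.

Capacity violated on src→P: flow 4 > capacity 3.

No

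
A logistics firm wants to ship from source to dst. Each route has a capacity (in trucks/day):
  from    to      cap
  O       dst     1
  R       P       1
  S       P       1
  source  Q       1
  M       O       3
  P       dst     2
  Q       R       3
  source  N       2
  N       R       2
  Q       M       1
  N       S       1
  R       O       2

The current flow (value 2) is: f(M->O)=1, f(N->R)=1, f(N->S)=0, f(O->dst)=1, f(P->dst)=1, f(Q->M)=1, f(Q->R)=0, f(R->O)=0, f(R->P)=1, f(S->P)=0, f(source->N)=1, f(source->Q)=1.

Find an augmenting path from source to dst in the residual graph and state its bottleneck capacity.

Residual along source->N->S->P->dst: source->N: 1, N->S: 1, S->P: 1, P->dst: 1.
Bottleneck = min = 1.

source->N->S->P->dst, bottleneck 1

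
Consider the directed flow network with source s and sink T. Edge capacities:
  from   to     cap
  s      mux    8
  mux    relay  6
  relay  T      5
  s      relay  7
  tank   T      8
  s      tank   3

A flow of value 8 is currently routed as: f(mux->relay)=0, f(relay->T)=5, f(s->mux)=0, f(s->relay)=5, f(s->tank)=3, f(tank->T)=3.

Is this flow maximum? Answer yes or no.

Residual reachable from s: {mux, relay, s}; T is not reachable.
Saturated cut: s->tank, relay->T with total capacity 8 = current flow value. Flow is maximum.

Yes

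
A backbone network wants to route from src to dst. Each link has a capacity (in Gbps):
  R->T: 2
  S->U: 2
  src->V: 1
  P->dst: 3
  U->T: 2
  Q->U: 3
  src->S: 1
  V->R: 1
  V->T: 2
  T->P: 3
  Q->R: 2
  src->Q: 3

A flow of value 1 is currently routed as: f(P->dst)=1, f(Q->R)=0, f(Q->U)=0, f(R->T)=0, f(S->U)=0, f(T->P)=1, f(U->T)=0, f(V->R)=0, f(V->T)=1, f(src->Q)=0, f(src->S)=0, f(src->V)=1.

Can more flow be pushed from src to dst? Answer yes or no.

Residual path src->S->U->T->P->dst has bottleneck 1 > 0.
Pushing 1 along it raises the flow to 2, so the given flow is not maximum.

Yes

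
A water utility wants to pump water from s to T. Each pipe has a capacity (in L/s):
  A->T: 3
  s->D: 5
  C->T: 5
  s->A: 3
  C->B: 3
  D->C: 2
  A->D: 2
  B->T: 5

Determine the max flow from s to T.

Augment s->A->T: bottleneck 3. Total 3.
Augment s->D->C->T: bottleneck 2. Total 5.
No augmenting path remains in the residual graph.

5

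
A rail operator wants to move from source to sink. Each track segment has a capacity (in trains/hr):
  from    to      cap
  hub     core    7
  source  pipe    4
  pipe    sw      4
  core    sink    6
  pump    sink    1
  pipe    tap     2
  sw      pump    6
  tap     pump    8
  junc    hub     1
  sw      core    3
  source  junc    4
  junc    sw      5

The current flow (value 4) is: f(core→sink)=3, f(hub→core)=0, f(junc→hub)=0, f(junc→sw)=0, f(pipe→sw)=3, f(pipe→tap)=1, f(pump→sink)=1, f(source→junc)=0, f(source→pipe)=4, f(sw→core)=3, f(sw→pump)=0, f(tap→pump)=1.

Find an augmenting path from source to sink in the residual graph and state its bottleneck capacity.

Residual along source→junc→hub→core→sink: source→junc: 4, junc→hub: 1, hub→core: 7, core→sink: 3.
Bottleneck = min = 1.

source→junc→hub→core→sink, bottleneck 1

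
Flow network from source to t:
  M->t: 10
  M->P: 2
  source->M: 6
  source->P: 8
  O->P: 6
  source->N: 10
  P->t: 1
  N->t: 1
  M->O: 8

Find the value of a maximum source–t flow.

8

Augment source->M->t: bottleneck 6. Total 6.
Augment source->P->t: bottleneck 1. Total 7.
Augment source->N->t: bottleneck 1. Total 8.
No augmenting path remains in the residual graph.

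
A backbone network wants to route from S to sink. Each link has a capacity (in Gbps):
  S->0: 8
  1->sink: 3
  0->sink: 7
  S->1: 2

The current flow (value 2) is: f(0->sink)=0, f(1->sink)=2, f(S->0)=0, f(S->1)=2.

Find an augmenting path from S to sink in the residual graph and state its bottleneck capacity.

S->0->sink, bottleneck 7

Residual along S->0->sink: S->0: 8, 0->sink: 7.
Bottleneck = min = 7.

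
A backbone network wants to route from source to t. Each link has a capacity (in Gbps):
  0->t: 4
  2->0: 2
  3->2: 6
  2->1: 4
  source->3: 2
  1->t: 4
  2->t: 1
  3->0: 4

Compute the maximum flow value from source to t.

2

Augment source->3->2->t: bottleneck 1. Total 1.
Augment source->3->0->t: bottleneck 1. Total 2.
No augmenting path remains in the residual graph.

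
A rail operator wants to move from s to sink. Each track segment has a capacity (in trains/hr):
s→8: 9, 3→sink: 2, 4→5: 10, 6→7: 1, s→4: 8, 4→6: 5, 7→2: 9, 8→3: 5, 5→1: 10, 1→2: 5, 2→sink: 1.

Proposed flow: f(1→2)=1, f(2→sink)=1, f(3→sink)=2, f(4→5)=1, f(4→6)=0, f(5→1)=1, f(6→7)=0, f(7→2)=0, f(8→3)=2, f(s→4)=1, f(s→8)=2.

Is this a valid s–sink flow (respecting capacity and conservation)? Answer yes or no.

Yes

Every edge has 0 ≤ f(e) ≤ cap(e).
At each intermediate node, inflow equals outflow.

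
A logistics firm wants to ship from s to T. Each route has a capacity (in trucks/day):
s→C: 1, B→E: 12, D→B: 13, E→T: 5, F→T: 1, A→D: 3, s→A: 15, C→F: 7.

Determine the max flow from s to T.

4

Augment s→C→F→T: bottleneck 1. Total 1.
Augment s→A→D→B→E→T: bottleneck 3. Total 4.
No augmenting path remains in the residual graph.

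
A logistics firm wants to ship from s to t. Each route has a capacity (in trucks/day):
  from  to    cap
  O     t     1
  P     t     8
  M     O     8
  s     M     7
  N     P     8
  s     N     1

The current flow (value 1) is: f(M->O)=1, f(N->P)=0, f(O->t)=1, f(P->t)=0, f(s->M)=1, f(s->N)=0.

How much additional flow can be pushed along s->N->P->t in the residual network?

1

Residual capacities along the path: s->N: 1, N->P: 8, P->t: 8.
Minimum is 1.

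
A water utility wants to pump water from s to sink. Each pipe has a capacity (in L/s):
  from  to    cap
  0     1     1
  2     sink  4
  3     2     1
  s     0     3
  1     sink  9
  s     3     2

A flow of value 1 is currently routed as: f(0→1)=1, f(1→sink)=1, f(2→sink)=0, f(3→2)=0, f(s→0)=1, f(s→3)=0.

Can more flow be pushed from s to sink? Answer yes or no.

Residual path s→3→2→sink has bottleneck 1 > 0.
Pushing 1 along it raises the flow to 2, so the given flow is not maximum.

Yes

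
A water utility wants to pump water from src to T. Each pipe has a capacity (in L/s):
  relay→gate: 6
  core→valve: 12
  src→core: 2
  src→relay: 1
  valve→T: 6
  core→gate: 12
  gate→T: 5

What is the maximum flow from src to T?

Augment src→core→valve→T: bottleneck 2. Total 2.
Augment src→relay→gate→T: bottleneck 1. Total 3.
No augmenting path remains in the residual graph.

3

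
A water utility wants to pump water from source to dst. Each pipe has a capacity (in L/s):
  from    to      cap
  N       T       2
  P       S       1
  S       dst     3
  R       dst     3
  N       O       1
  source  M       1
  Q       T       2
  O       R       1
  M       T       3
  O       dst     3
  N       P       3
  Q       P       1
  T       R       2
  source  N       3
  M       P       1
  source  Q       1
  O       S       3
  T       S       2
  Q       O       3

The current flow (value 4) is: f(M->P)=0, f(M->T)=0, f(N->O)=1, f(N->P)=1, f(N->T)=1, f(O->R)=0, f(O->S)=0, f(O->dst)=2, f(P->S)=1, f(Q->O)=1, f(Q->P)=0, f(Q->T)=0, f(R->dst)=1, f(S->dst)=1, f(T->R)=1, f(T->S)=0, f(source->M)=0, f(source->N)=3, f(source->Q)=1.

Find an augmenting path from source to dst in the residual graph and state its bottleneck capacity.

source->M->T->R->dst, bottleneck 1

Residual along source->M->T->R->dst: source->M: 1, M->T: 3, T->R: 1, R->dst: 2.
Bottleneck = min = 1.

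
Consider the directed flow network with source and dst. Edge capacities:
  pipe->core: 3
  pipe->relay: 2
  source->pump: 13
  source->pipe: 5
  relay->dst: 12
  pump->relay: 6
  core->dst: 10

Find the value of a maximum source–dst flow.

11

Augment source->pipe->core->dst: bottleneck 3. Total 3.
Augment source->pipe->relay->dst: bottleneck 2. Total 5.
Augment source->pump->relay->dst: bottleneck 6. Total 11.
No augmenting path remains in the residual graph.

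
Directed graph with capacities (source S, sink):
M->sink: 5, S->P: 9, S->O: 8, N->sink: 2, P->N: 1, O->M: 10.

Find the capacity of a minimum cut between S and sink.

Max flow = 6 (via 2 augmenting paths).
In the residual at optimum, the set reachable from S is {M, O, P, S}.
Cut edges: P->N (cap 1), M->sink (cap 5). Sum = 6.

6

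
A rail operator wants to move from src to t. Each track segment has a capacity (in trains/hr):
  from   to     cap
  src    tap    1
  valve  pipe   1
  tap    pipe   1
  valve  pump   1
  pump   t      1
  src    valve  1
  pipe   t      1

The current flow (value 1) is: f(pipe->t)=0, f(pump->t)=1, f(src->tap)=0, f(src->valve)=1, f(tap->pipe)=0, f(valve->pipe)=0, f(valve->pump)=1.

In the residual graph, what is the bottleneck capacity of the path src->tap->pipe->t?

Residual capacities along the path: src->tap: 1, tap->pipe: 1, pipe->t: 1.
Minimum is 1.

1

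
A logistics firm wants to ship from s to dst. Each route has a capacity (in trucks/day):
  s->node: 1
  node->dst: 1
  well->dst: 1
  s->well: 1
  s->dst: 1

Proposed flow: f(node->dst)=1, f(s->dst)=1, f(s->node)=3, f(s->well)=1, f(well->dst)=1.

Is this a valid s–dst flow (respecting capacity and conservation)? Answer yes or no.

Capacity violated on s->node: flow 3 > capacity 1.

No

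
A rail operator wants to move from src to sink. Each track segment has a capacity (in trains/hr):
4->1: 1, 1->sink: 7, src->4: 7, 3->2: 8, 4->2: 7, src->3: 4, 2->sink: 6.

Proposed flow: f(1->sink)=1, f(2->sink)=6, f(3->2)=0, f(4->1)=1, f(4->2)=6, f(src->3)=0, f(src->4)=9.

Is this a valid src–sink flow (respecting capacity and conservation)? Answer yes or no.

Capacity violated on src->4: flow 9 > capacity 7.

No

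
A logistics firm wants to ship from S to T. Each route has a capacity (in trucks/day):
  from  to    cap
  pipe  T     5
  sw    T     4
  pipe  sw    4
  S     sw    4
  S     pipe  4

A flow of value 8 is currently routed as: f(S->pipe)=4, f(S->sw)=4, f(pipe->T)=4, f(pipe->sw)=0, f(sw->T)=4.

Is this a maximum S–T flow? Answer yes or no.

Yes

Residual reachable from S: {S}; T is not reachable.
Saturated cut: S->pipe, S->sw with total capacity 8 = current flow value. Flow is maximum.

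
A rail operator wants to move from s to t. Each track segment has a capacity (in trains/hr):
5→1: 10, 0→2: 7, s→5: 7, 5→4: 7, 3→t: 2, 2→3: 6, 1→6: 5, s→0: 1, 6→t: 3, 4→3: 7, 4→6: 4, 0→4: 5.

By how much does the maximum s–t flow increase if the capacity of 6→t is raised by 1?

1

Original max flow = 5.
After raising cap(6→t), augmenting paths through that edge carry 1 more unit.
New max flow = 6. Increase = 1.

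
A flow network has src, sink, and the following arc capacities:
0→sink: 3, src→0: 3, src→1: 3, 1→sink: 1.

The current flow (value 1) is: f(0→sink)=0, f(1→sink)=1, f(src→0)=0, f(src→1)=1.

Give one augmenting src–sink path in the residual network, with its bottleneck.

Residual along src→0→sink: src→0: 3, 0→sink: 3.
Bottleneck = min = 3.

src→0→sink, bottleneck 3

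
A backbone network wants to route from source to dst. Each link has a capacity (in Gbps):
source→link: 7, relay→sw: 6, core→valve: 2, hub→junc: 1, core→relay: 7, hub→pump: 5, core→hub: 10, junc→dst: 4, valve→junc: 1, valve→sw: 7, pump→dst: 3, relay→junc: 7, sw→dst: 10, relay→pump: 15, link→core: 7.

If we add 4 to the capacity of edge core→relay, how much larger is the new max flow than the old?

0

Original max flow = 7.
Edge core→relay does not cross the min cut (source side {source}), so extra capacity there cannot help.
New max flow = 7. Increase = 0.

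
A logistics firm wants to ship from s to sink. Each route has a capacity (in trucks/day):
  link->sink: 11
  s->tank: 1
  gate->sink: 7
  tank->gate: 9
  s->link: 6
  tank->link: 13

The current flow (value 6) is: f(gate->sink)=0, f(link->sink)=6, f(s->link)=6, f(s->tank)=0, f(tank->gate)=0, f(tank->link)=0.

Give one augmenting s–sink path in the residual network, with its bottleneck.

Residual along s->tank->link->sink: s->tank: 1, tank->link: 13, link->sink: 5.
Bottleneck = min = 1.

s->tank->link->sink, bottleneck 1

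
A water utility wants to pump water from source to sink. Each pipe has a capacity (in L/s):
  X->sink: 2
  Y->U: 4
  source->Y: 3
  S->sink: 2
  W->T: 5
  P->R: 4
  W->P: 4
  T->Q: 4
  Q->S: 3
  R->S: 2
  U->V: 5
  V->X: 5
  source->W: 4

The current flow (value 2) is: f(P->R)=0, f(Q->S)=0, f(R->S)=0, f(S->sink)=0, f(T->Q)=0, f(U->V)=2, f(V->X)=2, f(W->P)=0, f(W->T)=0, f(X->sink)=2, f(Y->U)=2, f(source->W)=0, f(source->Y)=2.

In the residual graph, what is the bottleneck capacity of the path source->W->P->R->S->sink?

Residual capacities along the path: source->W: 4, W->P: 4, P->R: 4, R->S: 2, S->sink: 2.
Minimum is 2.

2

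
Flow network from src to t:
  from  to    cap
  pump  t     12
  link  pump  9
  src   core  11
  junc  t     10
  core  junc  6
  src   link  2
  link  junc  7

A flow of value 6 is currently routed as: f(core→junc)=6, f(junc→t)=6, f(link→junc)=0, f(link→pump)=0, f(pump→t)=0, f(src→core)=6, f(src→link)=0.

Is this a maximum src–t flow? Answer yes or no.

No

Residual path src→link→junc→t has bottleneck 2 > 0.
Pushing 2 along it raises the flow to 8, so the given flow is not maximum.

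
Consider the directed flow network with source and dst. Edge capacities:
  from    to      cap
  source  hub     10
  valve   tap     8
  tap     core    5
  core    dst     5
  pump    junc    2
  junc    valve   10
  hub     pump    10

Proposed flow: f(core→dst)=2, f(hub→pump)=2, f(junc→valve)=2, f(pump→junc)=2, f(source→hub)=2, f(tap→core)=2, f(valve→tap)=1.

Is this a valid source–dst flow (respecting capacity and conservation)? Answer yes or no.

Conservation fails at valve: inflow 2 ≠ outflow 1.

No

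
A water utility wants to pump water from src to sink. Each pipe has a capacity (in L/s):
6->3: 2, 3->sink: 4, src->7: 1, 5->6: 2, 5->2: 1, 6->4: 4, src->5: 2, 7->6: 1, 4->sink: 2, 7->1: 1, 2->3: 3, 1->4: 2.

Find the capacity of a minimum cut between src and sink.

Max flow = 3 (via 3 augmenting paths).
In the residual at optimum, the set reachable from src is {src}.
Cut edges: src->7 (cap 1), src->5 (cap 2). Sum = 3.

3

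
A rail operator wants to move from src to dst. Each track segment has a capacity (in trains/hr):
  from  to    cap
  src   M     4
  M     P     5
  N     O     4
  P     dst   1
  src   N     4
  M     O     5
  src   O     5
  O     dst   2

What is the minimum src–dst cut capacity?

Max flow = 3 (via 2 augmenting paths).
In the residual at optimum, the set reachable from src is {M, N, O, P, src}.
Cut edges: P->dst (cap 1), O->dst (cap 2). Sum = 3.

3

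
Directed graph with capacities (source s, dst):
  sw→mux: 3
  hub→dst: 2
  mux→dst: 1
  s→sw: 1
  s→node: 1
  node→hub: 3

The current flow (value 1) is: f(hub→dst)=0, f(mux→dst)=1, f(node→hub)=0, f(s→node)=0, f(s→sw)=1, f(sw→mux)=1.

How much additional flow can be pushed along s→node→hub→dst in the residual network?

Residual capacities along the path: s→node: 1, node→hub: 3, hub→dst: 2.
Minimum is 1.

1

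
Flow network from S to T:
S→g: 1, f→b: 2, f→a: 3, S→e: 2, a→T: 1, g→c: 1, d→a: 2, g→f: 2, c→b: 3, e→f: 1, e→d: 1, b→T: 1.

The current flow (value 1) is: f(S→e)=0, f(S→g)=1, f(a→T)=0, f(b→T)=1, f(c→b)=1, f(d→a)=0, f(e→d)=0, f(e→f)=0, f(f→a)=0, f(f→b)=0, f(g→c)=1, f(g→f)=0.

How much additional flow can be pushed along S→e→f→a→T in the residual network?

1

Residual capacities along the path: S→e: 2, e→f: 1, f→a: 3, a→T: 1.
Minimum is 1.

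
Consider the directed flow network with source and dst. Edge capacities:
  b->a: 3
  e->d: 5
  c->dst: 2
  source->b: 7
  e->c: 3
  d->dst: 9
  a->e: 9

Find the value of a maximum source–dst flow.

Augment source->b->a->e->d->dst: bottleneck 3. Total 3.
No augmenting path remains in the residual graph.

3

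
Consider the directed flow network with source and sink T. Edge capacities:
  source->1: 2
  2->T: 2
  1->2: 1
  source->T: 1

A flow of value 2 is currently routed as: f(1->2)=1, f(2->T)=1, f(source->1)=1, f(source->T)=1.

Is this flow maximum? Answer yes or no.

Yes

Residual reachable from source: {1, source}; T is not reachable.
Saturated cut: source->T, 1->2 with total capacity 2 = current flow value. Flow is maximum.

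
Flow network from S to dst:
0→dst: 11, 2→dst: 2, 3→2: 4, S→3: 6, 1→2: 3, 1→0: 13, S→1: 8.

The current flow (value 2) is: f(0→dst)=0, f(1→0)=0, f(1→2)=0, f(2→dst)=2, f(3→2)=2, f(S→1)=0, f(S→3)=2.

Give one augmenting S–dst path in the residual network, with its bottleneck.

S→1→0→dst, bottleneck 8

Residual along S→1→0→dst: S→1: 8, 1→0: 13, 0→dst: 11.
Bottleneck = min = 8.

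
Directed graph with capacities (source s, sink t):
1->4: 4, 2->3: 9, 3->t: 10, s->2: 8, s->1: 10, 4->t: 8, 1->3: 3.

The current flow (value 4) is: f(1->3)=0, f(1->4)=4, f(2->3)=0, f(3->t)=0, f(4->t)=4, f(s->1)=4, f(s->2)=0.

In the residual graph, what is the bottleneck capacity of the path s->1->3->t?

3

Residual capacities along the path: s->1: 6, 1->3: 3, 3->t: 10.
Minimum is 3.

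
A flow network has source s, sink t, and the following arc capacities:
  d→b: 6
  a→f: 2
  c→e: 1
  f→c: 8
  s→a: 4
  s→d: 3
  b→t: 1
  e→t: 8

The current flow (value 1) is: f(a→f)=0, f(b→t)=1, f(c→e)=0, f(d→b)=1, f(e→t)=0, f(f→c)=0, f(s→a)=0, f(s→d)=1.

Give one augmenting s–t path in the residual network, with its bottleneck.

s→a→f→c→e→t, bottleneck 1

Residual along s→a→f→c→e→t: s→a: 4, a→f: 2, f→c: 8, c→e: 1, e→t: 8.
Bottleneck = min = 1.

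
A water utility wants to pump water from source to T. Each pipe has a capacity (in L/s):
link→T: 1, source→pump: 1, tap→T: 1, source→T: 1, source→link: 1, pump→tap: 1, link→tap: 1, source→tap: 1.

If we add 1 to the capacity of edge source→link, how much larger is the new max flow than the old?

0

Original max flow = 3.
Even with extra capacity on source→link, another cut of capacity 3 remains binding.
New max flow = 3. Increase = 0.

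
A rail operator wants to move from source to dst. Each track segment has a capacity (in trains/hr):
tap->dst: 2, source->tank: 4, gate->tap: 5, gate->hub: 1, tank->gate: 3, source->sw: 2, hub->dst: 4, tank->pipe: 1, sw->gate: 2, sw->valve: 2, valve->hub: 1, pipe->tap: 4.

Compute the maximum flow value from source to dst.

Augment source->tank->pipe->tap->dst: bottleneck 1. Total 1.
Augment source->tank->gate->tap->dst: bottleneck 1. Total 2.
Augment source->tank->gate->hub->dst: bottleneck 1. Total 3.
Augment source->sw->valve->hub->dst: bottleneck 1. Total 4.
No augmenting path remains in the residual graph.

4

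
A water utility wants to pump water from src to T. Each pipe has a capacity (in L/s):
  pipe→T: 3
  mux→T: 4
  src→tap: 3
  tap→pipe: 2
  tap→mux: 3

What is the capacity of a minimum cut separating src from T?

Max flow = 3 (via 1 augmenting path).
In the residual at optimum, the set reachable from src is {src}.
Cut edges: src→tap (cap 3). Sum = 3.

3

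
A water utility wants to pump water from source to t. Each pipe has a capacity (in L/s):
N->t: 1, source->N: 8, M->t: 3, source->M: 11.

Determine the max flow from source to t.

Augment source->M->t: bottleneck 3. Total 3.
Augment source->N->t: bottleneck 1. Total 4.
No augmenting path remains in the residual graph.

4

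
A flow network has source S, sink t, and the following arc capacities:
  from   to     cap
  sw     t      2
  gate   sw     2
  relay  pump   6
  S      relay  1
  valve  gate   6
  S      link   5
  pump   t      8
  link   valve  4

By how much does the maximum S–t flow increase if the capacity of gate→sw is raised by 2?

0

Original max flow = 3.
Even with extra capacity on gate→sw, another cut of capacity 3 remains binding.
New max flow = 3. Increase = 0.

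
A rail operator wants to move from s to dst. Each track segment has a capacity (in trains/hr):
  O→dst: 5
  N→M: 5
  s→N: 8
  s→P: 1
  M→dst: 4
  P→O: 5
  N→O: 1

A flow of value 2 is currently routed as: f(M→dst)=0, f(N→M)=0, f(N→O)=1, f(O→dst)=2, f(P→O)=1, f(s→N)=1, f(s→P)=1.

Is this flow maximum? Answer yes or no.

Residual path s→N→M→dst has bottleneck 4 > 0.
Pushing 4 along it raises the flow to 6, so the given flow is not maximum.

No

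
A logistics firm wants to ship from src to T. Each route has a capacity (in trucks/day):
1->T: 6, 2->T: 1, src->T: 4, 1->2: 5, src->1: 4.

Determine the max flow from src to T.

8

Augment src->T: bottleneck 4. Total 4.
Augment src->1->T: bottleneck 4. Total 8.
No augmenting path remains in the residual graph.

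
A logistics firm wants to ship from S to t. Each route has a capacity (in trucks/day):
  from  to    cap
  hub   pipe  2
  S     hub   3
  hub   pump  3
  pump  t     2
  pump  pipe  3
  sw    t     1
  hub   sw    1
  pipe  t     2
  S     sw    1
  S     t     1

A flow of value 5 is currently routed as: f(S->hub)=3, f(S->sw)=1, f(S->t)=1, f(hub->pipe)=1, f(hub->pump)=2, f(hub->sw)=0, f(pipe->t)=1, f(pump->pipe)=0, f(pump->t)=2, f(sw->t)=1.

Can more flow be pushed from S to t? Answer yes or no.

Residual reachable from S: {S}; t is not reachable.
Saturated cut: S->hub, S->sw, S->t with total capacity 5 = current flow value. Flow is maximum.

No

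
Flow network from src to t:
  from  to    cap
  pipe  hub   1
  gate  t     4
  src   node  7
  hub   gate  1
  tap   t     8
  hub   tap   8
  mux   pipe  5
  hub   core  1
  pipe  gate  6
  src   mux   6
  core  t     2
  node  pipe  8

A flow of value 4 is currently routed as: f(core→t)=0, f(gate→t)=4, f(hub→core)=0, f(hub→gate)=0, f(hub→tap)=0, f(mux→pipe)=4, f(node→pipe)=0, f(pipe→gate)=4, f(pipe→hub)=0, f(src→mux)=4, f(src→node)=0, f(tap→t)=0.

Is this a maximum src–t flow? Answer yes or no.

Residual path src→mux→pipe→hub→core→t has bottleneck 1 > 0.
Pushing 1 along it raises the flow to 5, so the given flow is not maximum.

No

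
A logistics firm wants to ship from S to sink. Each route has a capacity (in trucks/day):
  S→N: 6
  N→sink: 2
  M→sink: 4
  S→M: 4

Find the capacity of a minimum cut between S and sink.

6

Max flow = 6 (via 2 augmenting paths).
In the residual at optimum, the set reachable from S is {N, S}.
Cut edges: S→M (cap 4), N→sink (cap 2). Sum = 6.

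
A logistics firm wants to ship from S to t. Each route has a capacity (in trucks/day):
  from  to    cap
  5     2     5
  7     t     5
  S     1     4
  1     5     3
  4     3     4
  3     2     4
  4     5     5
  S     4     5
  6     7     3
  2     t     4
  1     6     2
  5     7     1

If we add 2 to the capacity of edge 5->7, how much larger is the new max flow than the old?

2

Original max flow = 7.
After raising cap(5->7), augmenting paths through that edge carry 2 more units.
New max flow = 9. Increase = 2.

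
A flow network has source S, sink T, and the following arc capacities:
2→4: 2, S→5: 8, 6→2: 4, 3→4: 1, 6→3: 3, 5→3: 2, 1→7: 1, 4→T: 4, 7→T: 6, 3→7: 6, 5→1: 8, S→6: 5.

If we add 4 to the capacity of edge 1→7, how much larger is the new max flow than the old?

1

Original max flow = 8.
After raising cap(1→7), augmenting paths through that edge carry 1 more unit.
New max flow = 9. Increase = 1.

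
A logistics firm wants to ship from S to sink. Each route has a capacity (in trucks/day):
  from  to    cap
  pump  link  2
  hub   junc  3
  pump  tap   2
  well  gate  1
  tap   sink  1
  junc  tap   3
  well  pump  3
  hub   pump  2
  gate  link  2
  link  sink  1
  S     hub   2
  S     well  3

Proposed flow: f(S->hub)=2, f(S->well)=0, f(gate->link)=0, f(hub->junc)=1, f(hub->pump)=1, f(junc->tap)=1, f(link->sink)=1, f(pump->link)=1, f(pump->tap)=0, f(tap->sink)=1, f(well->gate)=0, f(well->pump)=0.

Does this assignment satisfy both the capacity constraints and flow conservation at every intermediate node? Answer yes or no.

Every edge has 0 ≤ f(e) ≤ cap(e).
At each intermediate node, inflow equals outflow.

Yes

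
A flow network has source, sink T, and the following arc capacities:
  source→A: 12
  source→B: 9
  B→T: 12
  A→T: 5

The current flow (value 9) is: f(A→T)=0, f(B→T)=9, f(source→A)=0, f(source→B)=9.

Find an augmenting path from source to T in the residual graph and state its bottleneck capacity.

source→A→T, bottleneck 5

Residual along source→A→T: source→A: 12, A→T: 5.
Bottleneck = min = 5.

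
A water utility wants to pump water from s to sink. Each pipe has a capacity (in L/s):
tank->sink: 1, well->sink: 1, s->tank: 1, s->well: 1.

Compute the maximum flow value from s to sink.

2

Augment s->tank->sink: bottleneck 1. Total 1.
Augment s->well->sink: bottleneck 1. Total 2.
No augmenting path remains in the residual graph.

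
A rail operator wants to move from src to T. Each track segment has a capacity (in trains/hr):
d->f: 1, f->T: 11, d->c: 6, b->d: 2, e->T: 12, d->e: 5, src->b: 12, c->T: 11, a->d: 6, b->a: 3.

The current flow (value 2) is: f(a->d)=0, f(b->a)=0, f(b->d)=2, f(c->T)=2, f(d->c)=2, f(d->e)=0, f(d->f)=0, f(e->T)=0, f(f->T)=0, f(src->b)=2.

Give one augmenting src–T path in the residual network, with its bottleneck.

Residual along src->b->a->d->c->T: src->b: 10, b->a: 3, a->d: 6, d->c: 4, c->T: 9.
Bottleneck = min = 3.

src->b->a->d->c->T, bottleneck 3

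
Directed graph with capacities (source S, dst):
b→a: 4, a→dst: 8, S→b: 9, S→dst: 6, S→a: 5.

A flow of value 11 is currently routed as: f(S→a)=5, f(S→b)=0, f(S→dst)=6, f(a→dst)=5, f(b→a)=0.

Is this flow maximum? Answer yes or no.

Residual path S→b→a→dst has bottleneck 3 > 0.
Pushing 3 along it raises the flow to 14, so the given flow is not maximum.

No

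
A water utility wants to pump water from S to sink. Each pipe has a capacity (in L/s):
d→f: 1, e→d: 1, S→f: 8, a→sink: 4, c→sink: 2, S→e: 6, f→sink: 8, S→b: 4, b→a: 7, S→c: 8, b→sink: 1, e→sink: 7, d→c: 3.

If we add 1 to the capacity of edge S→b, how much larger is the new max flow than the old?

1

Original max flow = 20.
After raising cap(S→b), augmenting paths through that edge carry 1 more unit.
New max flow = 21. Increase = 1.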